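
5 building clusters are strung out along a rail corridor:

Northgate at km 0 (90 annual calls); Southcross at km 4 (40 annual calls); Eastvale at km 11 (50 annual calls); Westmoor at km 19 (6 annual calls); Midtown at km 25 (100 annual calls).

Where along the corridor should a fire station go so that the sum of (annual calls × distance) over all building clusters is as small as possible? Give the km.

x = 11

For a sum of weighted absolute distances on a line, the optimum is the weighted median (not the mean). Total weight W = 286; half-weight = 143.
Sort by position and accumulate weight:
  km 0 (Northgate, w=90) → cum 90
  km 4 (Southcross, w=40) → cum 130
  km 11 (Eastvale, w=50) → cum 180  ≥ 143 → median here
  km 19 (Westmoor, w=6) → cum 186
  km 25 (Midtown, w=100) → cum 286
Optimal location: km 11.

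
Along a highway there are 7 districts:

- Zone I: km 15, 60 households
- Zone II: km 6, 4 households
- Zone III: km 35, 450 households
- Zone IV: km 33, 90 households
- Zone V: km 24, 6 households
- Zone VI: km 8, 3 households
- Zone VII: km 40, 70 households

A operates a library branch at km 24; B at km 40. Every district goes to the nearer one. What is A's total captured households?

The indifferent point is the midpoint (24+40)/2 = 32; districts left of it (closer to A at 24) go to A, those right go to B.
  Zone II at 6 (w=4) → A
  Zone VI at 8 (w=3) → A
  Zone I at 15 (w=60) → A
  Zone V at 24 (w=6) → A
  Zone IV at 33 (w=90) → B
  Zone III at 35 (w=450) → B
  Zone VII at 40 (w=70) → B
A captures 73; B captures 610.

73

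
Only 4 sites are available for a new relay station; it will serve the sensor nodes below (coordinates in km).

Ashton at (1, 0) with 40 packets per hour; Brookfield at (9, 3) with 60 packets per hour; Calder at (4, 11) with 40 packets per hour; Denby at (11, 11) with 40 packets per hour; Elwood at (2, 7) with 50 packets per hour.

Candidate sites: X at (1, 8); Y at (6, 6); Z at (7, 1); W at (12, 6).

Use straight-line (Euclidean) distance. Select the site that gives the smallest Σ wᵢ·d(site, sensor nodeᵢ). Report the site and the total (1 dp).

Total weighted distance at each candidate:
  X (1, 8): total = 1544.1
  Y (6, 6): total = 1271.4
  Z (7, 1): total = 1652.0
  W (12, 6): total = 1839.6
Minimum is at Y with total 1271.4 km.

Y, total 1271.4 km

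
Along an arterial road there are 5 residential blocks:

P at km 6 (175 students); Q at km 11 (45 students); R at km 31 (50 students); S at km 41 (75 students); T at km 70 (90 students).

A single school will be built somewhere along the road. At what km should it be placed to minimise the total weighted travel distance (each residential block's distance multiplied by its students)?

For a sum of weighted absolute distances on a line, the optimum is the weighted median (not the mean). Total weight W = 435; half-weight = 217.5.
Sort by position and accumulate weight:
  km 6 (P, w=175) → cum 175
  km 11 (Q, w=45) → cum 220  ≥ 217.5 → median here
  km 31 (R, w=50) → cum 270
  km 41 (S, w=75) → cum 345
  km 70 (T, w=90) → cum 435
Optimal location: km 11.

x = 11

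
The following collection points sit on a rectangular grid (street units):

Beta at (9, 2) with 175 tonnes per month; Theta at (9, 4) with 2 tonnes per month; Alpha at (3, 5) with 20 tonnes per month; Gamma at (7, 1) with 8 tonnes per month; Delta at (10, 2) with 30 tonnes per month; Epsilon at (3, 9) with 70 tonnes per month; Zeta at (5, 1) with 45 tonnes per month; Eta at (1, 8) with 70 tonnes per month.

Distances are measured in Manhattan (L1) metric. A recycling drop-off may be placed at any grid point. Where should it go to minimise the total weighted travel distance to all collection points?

(7, 2)

Manhattan distance separates: Σwᵢ(|x−xᵢ|+|y−yᵢ|) = Σwᵢ|x−xᵢ| + Σwᵢ|y−yᵢ|, so x and y are optimised independently as 1-D weighted medians.
Total weight W = 420; half = 210.
x-coordinate, sorted with cumulative weight:
  x=1 (Eta, w=70) cum 70
  x=3 (Alpha, w=20) cum 90
  x=3 (Epsilon, w=70) cum 160
  x=5 (Zeta, w=45) cum 205
  x=7 (Gamma, w=8) cum 213  ← median
  x=9 (Beta, w=175) cum 388
  x=9 (Theta, w=2) cum 390
  x=10 (Delta, w=30) cum 420
⇒ x* = 7
y-coordinate, sorted with cumulative weight:
  y=1 (Gamma, w=8) cum 8
  y=1 (Zeta, w=45) cum 53
  y=2 (Beta, w=175) cum 228  ← median
  y=2 (Delta, w=30) cum 258
  y=4 (Theta, w=2) cum 260
  y=5 (Alpha, w=20) cum 280
  y=8 (Eta, w=70) cum 350
  y=9 (Epsilon, w=70) cum 420
⇒ y* = 2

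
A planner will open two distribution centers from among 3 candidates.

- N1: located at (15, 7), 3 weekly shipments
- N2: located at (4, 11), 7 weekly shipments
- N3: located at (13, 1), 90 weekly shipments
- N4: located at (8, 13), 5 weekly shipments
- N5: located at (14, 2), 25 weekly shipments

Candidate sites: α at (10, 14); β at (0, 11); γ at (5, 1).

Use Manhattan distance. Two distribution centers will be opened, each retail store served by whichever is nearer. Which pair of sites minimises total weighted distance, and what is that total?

{α, γ}, total 1084

Evaluate every pair (each demand assigned to the nearer of the two):
  {α, γ}: total = 1084
  {β, γ}: total = 1096
  {α, β}: total = 1919
Best pair: {α, γ} with total 1084.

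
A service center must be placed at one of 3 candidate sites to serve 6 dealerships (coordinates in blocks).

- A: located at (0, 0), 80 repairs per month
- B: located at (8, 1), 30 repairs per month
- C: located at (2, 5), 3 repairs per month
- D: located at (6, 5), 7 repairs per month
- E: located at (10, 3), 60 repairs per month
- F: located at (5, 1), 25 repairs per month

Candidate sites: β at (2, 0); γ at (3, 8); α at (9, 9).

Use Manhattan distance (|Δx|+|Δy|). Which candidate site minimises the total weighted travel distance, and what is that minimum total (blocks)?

β, total 1208 blocks

Total weighted distance at each candidate:
  β (2, 0): total = 1208
  γ (3, 8): total = 2239
  α (9, 9): total = 2512
Minimum is at β with total 1208 blocks.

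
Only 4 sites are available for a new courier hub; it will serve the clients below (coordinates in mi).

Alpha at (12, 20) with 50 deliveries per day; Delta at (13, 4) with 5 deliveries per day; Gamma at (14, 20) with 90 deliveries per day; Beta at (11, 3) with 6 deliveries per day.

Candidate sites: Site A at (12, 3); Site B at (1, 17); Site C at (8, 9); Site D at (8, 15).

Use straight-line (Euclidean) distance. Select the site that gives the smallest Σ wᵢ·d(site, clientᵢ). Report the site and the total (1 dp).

Site D, total 1157.7 mi

Total weighted distance at each candidate:
  Site A (12, 3): total = 2403.6
  Site B (1, 17): total = 1962.5
  Site C (8, 9): total = 1788.5
  Site D (8, 15): total = 1157.7
Minimum is at Site D with total 1157.7 mi.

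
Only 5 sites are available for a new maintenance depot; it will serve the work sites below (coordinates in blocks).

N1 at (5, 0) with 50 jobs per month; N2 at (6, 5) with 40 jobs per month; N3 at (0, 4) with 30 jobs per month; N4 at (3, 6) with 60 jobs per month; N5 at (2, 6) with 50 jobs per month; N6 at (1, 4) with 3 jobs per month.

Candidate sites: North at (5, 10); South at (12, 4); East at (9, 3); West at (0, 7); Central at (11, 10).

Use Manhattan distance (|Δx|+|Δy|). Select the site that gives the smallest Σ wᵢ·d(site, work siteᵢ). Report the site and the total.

West, total 1412 blocks

Total weighted distance at each candidate:
  North (5, 10): total = 1810
  South (12, 4): total = 2483
  East (9, 3): total = 1917
  West (0, 7): total = 1412
  Central (11, 10): total = 3128
Minimum is at West with total 1412 blocks.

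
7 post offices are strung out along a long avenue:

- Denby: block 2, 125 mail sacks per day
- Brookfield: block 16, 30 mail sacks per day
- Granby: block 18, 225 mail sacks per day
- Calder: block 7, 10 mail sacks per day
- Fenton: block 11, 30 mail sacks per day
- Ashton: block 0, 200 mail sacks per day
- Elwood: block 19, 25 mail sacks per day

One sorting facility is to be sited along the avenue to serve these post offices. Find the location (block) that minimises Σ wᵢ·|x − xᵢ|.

For a sum of weighted absolute distances on a line, the optimum is the weighted median (not the mean). Total weight W = 645; half-weight = 322.5.
Sort by position and accumulate weight:
  block 0 (Ashton, w=200) → cum 200
  block 2 (Denby, w=125) → cum 325  ≥ 322.5 → median here
  block 7 (Calder, w=10) → cum 335
  block 11 (Fenton, w=30) → cum 365
  block 16 (Brookfield, w=30) → cum 395
  block 18 (Granby, w=225) → cum 620
  block 19 (Elwood, w=25) → cum 645
Optimal location: block 2.

x = 2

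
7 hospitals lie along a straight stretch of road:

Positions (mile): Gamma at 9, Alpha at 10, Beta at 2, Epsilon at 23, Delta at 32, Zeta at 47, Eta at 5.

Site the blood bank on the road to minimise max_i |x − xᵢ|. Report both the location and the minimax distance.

The 1-center on a line is the midpoint of the two extreme points: leftmost at 2, rightmost at 47.
Optimal location = (2 + 47)/2 = 24.5; maximum distance = (47 − 2)/2 = 22.5.

location 24.5, max distance 22.5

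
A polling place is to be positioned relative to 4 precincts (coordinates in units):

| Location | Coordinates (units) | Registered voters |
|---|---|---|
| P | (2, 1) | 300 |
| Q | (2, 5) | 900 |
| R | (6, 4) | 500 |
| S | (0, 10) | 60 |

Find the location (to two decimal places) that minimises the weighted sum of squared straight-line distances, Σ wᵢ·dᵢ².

(3.07, 4.20)

The minimiser of Σwᵢ‖p−pᵢ‖² is the weighted centroid p* = (Σwᵢpᵢ)/(Σwᵢ).
Σwᵢ = 1760.
Σwᵢxᵢ = 300·2 + 900·2 + 500·6 + 60·0 = 5400.
Σwᵢyᵢ = 300·1 + 900·5 + 500·4 + 60·10 = 7400.
x* = 5400/1760 = 3.07, y* = 7400/1760 = 4.20.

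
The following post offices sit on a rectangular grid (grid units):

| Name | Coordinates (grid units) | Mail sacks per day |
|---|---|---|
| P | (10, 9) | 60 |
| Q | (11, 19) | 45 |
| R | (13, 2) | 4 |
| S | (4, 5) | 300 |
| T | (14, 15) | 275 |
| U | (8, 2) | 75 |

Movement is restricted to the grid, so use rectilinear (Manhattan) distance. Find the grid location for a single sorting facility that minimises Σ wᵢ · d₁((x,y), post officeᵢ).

Manhattan distance separates: Σwᵢ(|x−xᵢ|+|y−yᵢ|) = Σwᵢ|x−xᵢ| + Σwᵢ|y−yᵢ|, so x and y are optimised independently as 1-D weighted medians.
Total weight W = 759; half = 379.5.
x-coordinate, sorted with cumulative weight:
  x=4 (S, w=300) cum 300
  x=8 (U, w=75) cum 375
  x=10 (P, w=60) cum 435  ← median
  x=11 (Q, w=45) cum 480
  x=13 (R, w=4) cum 484
  x=14 (T, w=275) cum 759
⇒ x* = 10
y-coordinate, sorted with cumulative weight:
  y=2 (R, w=4) cum 4
  y=2 (U, w=75) cum 79
  y=5 (S, w=300) cum 379
  y=9 (P, w=60) cum 439  ← median
  y=15 (T, w=275) cum 714
  y=19 (Q, w=45) cum 759
⇒ y* = 9

(10, 9)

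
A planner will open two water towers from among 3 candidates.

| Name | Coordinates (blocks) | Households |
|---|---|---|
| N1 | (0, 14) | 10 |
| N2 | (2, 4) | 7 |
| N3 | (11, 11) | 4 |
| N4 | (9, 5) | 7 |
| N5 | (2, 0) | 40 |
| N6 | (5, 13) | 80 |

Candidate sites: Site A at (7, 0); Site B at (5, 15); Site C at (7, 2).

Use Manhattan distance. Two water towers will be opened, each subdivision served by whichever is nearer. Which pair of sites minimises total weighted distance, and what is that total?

{Site A, Site B}, total 572

Evaluate every pair (each demand assigned to the nearer of the two):
  {Site A, Site B}: total = 572
  {Site B, Site C}: total = 624
  {Site A, Site C}: total = 1566
Best pair: {Site A, Site B} with total 572.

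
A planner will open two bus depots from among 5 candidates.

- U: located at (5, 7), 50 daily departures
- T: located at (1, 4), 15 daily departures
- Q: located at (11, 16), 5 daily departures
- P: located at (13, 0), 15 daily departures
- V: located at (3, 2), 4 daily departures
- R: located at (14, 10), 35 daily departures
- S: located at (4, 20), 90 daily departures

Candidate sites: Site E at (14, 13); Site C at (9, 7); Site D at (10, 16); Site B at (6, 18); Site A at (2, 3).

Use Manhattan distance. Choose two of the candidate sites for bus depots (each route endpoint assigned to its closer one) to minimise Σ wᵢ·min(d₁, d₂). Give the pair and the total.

Evaluate every pair (each demand assigned to the nearer of the two):
  {Site C, Site B}: total = 1249
  {Site B, Site A}: total = 1553
  {Site E, Site B}: total = 1666
  {Site C, Site D}: total = 1759
  {Site D, Site A}: total = 1853
  {Site D, Site B}: total = 1961
  {Site E, Site C}: total = 2239
  {Site E, Site A}: total = 2263
  {Site E, Site D}: total = 2319
  {Site C, Site A}: total = 2358
Best pair: {Site C, Site B} with total 1249.

{Site C, Site B}, total 1249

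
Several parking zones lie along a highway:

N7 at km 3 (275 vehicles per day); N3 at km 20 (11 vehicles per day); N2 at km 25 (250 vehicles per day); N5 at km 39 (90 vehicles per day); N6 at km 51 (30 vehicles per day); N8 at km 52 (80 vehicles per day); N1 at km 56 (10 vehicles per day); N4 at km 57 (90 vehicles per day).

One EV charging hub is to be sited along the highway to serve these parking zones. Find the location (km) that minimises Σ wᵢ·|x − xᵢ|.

For a sum of weighted absolute distances on a line, the optimum is the weighted median (not the mean). Total weight W = 836; half-weight = 418.
Sort by position and accumulate weight:
  km 3 (N7, w=275) → cum 275
  km 20 (N3, w=11) → cum 286
  km 25 (N2, w=250) → cum 536  ≥ 418 → median here
  km 39 (N5, w=90) → cum 626
  km 51 (N6, w=30) → cum 656
  km 52 (N8, w=80) → cum 736
  km 56 (N1, w=10) → cum 746
  km 57 (N4, w=90) → cum 836
Optimal location: km 25.

x = 25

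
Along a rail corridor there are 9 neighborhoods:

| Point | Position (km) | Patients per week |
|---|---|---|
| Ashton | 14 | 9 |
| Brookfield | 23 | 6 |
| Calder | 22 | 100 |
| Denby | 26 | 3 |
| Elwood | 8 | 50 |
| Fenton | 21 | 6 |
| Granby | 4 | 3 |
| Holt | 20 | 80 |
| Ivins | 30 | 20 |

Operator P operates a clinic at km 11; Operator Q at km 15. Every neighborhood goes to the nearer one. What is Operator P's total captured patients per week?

The indifferent point is the midpoint (11+15)/2 = 13; neighborhoods left of it (closer to Operator P at 11) go to Operator P, those right go to Operator Q.
  Granby at 4 (w=3) → Operator P
  Elwood at 8 (w=50) → Operator P
  Ashton at 14 (w=9) → Operator Q
  Holt at 20 (w=80) → Operator Q
  Fenton at 21 (w=6) → Operator Q
  Calder at 22 (w=100) → Operator Q
  Brookfield at 23 (w=6) → Operator Q
  Denby at 26 (w=3) → Operator Q
  Ivins at 30 (w=20) → Operator Q
Operator P captures 53; Operator Q captures 224.

53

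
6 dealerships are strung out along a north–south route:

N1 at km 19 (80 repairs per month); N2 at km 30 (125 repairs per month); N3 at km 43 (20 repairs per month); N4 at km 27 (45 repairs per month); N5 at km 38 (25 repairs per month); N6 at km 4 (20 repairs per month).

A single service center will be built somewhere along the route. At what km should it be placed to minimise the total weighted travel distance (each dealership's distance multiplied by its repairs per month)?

x = 30

For a sum of weighted absolute distances on a line, the optimum is the weighted median (not the mean). Total weight W = 315; half-weight = 157.5.
Sort by position and accumulate weight:
  km 4 (N6, w=20) → cum 20
  km 19 (N1, w=80) → cum 100
  km 27 (N4, w=45) → cum 145
  km 30 (N2, w=125) → cum 270  ≥ 157.5 → median here
  km 38 (N5, w=25) → cum 295
  km 43 (N3, w=20) → cum 315
Optimal location: km 30.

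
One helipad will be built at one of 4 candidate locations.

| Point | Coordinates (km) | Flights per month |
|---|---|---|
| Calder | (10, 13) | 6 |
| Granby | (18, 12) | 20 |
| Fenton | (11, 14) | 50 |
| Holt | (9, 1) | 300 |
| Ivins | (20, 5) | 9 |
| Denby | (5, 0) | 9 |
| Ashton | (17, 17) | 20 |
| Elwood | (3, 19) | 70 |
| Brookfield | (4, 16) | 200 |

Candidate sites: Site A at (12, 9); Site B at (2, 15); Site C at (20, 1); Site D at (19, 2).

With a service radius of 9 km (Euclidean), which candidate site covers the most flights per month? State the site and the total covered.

Site A, covering 385

Coverage radius r = 9 km; a point is covered iff (Δx)²+(Δy)² ≤ 9² = 81.
  Site A (12, 9): covers {Calder, Granby, Fenton, Holt, Ivins} → 385
  Site B (2, 15): covers {Calder, Elwood, Brookfield} → 276
  Site C (20, 1): covers {Ivins} → 9
  Site D (19, 2): covers {Ivins} → 9
Maximum coverage at Site A: 385 flights per month.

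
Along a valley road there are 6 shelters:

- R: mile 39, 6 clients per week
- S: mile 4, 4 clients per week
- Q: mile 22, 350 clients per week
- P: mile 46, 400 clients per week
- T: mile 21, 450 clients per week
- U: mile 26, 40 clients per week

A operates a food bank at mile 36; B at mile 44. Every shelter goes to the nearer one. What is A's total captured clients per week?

850

The indifferent point is the midpoint (36+44)/2 = 40; shelters left of it (closer to A at 36) go to A, those right go to B.
  S at 4 (w=4) → A
  T at 21 (w=450) → A
  Q at 22 (w=350) → A
  U at 26 (w=40) → A
  R at 39 (w=6) → A
  P at 46 (w=400) → B
A captures 850; B captures 400.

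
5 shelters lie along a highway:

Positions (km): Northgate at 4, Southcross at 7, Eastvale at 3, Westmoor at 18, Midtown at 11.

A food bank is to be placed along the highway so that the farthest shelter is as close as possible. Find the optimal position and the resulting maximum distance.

The 1-center on a line is the midpoint of the two extreme points: leftmost at 3, rightmost at 18.
Optimal location = (3 + 18)/2 = 10.5; maximum distance = (18 − 3)/2 = 7.5.

location 10.5, max distance 7.5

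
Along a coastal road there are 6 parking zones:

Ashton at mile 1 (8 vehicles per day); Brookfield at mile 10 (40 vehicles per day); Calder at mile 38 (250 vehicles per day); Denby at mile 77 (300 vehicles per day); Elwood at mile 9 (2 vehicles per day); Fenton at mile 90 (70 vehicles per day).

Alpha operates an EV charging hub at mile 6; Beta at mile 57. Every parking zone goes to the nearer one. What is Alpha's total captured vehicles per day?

The indifferent point is the midpoint (6+57)/2 = 31.5; parking zones left of it (closer to Alpha at 6) go to Alpha, those right go to Beta.
  Ashton at 1 (w=8) → Alpha
  Elwood at 9 (w=2) → Alpha
  Brookfield at 10 (w=40) → Alpha
  Calder at 38 (w=250) → Beta
  Denby at 77 (w=300) → Beta
  Fenton at 90 (w=70) → Beta
Alpha captures 50; Beta captures 620.

50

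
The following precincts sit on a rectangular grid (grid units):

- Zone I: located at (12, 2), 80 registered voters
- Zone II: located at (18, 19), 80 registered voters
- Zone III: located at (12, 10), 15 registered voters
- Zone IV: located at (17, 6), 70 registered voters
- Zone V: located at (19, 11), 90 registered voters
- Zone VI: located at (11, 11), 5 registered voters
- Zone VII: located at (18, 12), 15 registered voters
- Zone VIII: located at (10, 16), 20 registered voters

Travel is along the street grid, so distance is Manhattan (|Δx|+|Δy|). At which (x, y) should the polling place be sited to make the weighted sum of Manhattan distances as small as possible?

(17, 11)

Manhattan distance separates: Σwᵢ(|x−xᵢ|+|y−yᵢ|) = Σwᵢ|x−xᵢ| + Σwᵢ|y−yᵢ|, so x and y are optimised independently as 1-D weighted medians.
Total weight W = 375; half = 187.5.
x-coordinate, sorted with cumulative weight:
  x=10 (Zone VIII, w=20) cum 20
  x=11 (Zone VI, w=5) cum 25
  x=12 (Zone I, w=80) cum 105
  x=12 (Zone III, w=15) cum 120
  x=17 (Zone IV, w=70) cum 190  ← median
  x=18 (Zone II, w=80) cum 270
  x=18 (Zone VII, w=15) cum 285
  x=19 (Zone V, w=90) cum 375
⇒ x* = 17
y-coordinate, sorted with cumulative weight:
  y=2 (Zone I, w=80) cum 80
  y=6 (Zone IV, w=70) cum 150
  y=10 (Zone III, w=15) cum 165
  y=11 (Zone V, w=90) cum 255  ← median
  y=11 (Zone VI, w=5) cum 260
  y=12 (Zone VII, w=15) cum 275
  y=16 (Zone VIII, w=20) cum 295
  y=19 (Zone II, w=80) cum 375
⇒ y* = 11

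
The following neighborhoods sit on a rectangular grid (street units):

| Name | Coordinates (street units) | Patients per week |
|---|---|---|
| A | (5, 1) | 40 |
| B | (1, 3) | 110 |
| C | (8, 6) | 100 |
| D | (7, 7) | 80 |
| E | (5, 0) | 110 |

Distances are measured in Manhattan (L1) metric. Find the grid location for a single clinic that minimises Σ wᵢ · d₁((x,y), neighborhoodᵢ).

Manhattan distance separates: Σwᵢ(|x−xᵢ|+|y−yᵢ|) = Σwᵢ|x−xᵢ| + Σwᵢ|y−yᵢ|, so x and y are optimised independently as 1-D weighted medians.
Total weight W = 440; half = 220.
x-coordinate, sorted with cumulative weight:
  x=1 (B, w=110) cum 110
  x=5 (A, w=40) cum 150
  x=5 (E, w=110) cum 260  ← median
  x=7 (D, w=80) cum 340
  x=8 (C, w=100) cum 440
⇒ x* = 5
y-coordinate, sorted with cumulative weight:
  y=0 (E, w=110) cum 110
  y=1 (A, w=40) cum 150
  y=3 (B, w=110) cum 260  ← median
  y=6 (C, w=100) cum 360
  y=7 (D, w=80) cum 440
⇒ y* = 3

(5, 3)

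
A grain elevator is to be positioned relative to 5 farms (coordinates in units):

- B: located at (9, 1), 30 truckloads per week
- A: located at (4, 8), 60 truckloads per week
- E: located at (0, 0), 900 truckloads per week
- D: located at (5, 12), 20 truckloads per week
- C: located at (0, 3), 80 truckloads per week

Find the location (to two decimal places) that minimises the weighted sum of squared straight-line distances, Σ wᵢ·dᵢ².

(0.56, 0.91)

The minimiser of Σwᵢ‖p−pᵢ‖² is the weighted centroid p* = (Σwᵢpᵢ)/(Σwᵢ).
Σwᵢ = 1090.
Σwᵢxᵢ = 30·9 + 60·4 + 900·0 + 20·5 + 80·0 = 610.
Σwᵢyᵢ = 30·1 + 60·8 + 900·0 + 20·12 + 80·3 = 990.
x* = 610/1090 = 0.56, y* = 990/1090 = 0.91.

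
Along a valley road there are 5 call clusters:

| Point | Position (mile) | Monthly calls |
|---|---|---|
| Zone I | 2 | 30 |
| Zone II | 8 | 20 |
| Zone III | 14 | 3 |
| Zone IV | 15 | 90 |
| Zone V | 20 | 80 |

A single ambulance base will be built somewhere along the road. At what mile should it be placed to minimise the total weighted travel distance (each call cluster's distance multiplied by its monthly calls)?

x = 15

For a sum of weighted absolute distances on a line, the optimum is the weighted median (not the mean). Total weight W = 223; half-weight = 111.5.
Sort by position and accumulate weight:
  mile 2 (Zone I, w=30) → cum 30
  mile 8 (Zone II, w=20) → cum 50
  mile 14 (Zone III, w=3) → cum 53
  mile 15 (Zone IV, w=90) → cum 143  ≥ 111.5 → median here
  mile 20 (Zone V, w=80) → cum 223
Optimal location: mile 15.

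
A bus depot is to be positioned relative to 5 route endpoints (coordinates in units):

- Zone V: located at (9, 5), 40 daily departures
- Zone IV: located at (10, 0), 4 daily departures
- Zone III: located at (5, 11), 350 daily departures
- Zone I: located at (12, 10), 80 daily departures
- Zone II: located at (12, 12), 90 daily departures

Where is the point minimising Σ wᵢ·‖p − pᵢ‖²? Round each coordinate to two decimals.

The minimiser of Σwᵢ‖p−pᵢ‖² is the weighted centroid p* = (Σwᵢpᵢ)/(Σwᵢ).
Σwᵢ = 564.
Σwᵢxᵢ = 40·9 + 4·10 + 350·5 + 80·12 + 90·12 = 4190.
Σwᵢyᵢ = 40·5 + 4·0 + 350·11 + 80·10 + 90·12 = 5930.
x* = 4190/564 = 7.43, y* = 5930/564 = 10.51.

(7.43, 10.51)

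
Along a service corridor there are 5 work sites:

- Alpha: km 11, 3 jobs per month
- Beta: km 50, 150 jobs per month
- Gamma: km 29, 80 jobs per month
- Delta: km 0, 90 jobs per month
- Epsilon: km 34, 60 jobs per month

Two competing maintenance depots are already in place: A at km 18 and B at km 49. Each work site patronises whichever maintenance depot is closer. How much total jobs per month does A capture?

The indifferent point is the midpoint (18+49)/2 = 33.5; work sites left of it (closer to A at 18) go to A, those right go to B.
  Delta at 0 (w=90) → A
  Alpha at 11 (w=3) → A
  Gamma at 29 (w=80) → A
  Epsilon at 34 (w=60) → B
  Beta at 50 (w=150) → B
A captures 173; B captures 210.

173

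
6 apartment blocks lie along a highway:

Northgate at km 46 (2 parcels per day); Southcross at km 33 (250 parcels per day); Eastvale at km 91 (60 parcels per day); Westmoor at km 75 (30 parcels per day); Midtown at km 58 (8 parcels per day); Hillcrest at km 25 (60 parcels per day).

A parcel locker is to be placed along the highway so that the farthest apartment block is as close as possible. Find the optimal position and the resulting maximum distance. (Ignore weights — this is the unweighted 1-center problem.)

The 1-center on a line is the midpoint of the two extreme points: leftmost at 25, rightmost at 91.
Optimal location = (25 + 91)/2 = 58; maximum distance = (91 − 25)/2 = 33.

location 58, max distance 33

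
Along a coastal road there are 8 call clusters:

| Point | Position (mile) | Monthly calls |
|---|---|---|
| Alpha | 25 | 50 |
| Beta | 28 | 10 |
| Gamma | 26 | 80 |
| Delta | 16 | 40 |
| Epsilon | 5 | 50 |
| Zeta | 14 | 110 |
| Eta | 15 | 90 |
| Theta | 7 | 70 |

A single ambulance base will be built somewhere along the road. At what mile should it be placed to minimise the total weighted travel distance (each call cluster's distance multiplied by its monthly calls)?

x = 15

For a sum of weighted absolute distances on a line, the optimum is the weighted median (not the mean). Total weight W = 500; half-weight = 250.
Sort by position and accumulate weight:
  mile 5 (Epsilon, w=50) → cum 50
  mile 7 (Theta, w=70) → cum 120
  mile 14 (Zeta, w=110) → cum 230
  mile 15 (Eta, w=90) → cum 320  ≥ 250 → median here
  mile 16 (Delta, w=40) → cum 360
  mile 25 (Alpha, w=50) → cum 410
  mile 26 (Gamma, w=80) → cum 490
  mile 28 (Beta, w=10) → cum 500
Optimal location: mile 15.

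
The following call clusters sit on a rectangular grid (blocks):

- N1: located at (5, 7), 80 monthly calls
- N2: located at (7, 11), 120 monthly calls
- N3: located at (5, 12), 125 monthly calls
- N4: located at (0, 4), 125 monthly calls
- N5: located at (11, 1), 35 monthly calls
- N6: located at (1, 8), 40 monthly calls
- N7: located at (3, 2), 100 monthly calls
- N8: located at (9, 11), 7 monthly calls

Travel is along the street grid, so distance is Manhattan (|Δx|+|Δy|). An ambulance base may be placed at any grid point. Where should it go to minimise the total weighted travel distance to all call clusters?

Manhattan distance separates: Σwᵢ(|x−xᵢ|+|y−yᵢ|) = Σwᵢ|x−xᵢ| + Σwᵢ|y−yᵢ|, so x and y are optimised independently as 1-D weighted medians.
Total weight W = 632; half = 316.
x-coordinate, sorted with cumulative weight:
  x=0 (N4, w=125) cum 125
  x=1 (N6, w=40) cum 165
  x=3 (N7, w=100) cum 265
  x=5 (N1, w=80) cum 345  ← median
  x=5 (N3, w=125) cum 470
  x=7 (N2, w=120) cum 590
  x=9 (N8, w=7) cum 597
  x=11 (N5, w=35) cum 632
⇒ x* = 5
y-coordinate, sorted with cumulative weight:
  y=1 (N5, w=35) cum 35
  y=2 (N7, w=100) cum 135
  y=4 (N4, w=125) cum 260
  y=7 (N1, w=80) cum 340  ← median
  y=8 (N6, w=40) cum 380
  y=11 (N2, w=120) cum 500
  y=11 (N8, w=7) cum 507
  y=12 (N3, w=125) cum 632
⇒ y* = 7

(5, 7)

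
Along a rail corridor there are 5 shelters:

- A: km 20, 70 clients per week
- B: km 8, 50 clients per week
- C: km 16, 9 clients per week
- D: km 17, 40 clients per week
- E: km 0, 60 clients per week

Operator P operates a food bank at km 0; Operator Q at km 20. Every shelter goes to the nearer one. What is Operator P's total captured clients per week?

110

The indifferent point is the midpoint (0+20)/2 = 10; shelters left of it (closer to Operator P at 0) go to Operator P, those right go to Operator Q.
  E at 0 (w=60) → Operator P
  B at 8 (w=50) → Operator P
  C at 16 (w=9) → Operator Q
  D at 17 (w=40) → Operator Q
  A at 20 (w=70) → Operator Q
Operator P captures 110; Operator Q captures 119.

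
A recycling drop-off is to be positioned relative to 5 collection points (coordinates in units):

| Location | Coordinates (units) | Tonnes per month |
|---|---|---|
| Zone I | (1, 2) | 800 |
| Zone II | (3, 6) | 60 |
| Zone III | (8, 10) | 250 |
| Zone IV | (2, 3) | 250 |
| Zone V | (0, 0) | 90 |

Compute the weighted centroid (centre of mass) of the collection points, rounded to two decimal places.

(2.40, 3.59)

The minimiser of Σwᵢ‖p−pᵢ‖² is the weighted centroid p* = (Σwᵢpᵢ)/(Σwᵢ).
Σwᵢ = 1450.
Σwᵢxᵢ = 800·1 + 60·3 + 250·8 + 250·2 + 90·0 = 3480.
Σwᵢyᵢ = 800·2 + 60·6 + 250·10 + 250·3 + 90·0 = 5210.
x* = 3480/1450 = 2.40, y* = 5210/1450 = 3.59.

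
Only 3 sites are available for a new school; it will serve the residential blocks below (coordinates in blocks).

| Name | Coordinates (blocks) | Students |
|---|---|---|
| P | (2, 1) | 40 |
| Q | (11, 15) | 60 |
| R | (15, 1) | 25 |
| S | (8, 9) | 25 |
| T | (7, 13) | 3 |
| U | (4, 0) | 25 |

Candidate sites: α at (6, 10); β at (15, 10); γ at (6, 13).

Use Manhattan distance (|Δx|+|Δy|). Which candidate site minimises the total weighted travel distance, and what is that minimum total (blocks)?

α, total 1957 blocks

Total weighted distance at each candidate:
  α (6, 10): total = 1957
  β (15, 10): total = 2403
  γ (6, 13): total = 2113
Minimum is at α with total 1957 blocks.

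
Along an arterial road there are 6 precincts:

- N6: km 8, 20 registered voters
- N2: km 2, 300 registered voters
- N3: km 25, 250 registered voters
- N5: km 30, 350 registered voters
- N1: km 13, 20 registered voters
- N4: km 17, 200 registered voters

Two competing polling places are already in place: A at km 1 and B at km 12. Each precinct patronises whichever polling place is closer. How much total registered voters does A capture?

300

The indifferent point is the midpoint (1+12)/2 = 6.5; precincts left of it (closer to A at 1) go to A, those right go to B.
  N2 at 2 (w=300) → A
  N6 at 8 (w=20) → B
  N1 at 13 (w=20) → B
  N4 at 17 (w=200) → B
  N3 at 25 (w=250) → B
  N5 at 30 (w=350) → B
A captures 300; B captures 840.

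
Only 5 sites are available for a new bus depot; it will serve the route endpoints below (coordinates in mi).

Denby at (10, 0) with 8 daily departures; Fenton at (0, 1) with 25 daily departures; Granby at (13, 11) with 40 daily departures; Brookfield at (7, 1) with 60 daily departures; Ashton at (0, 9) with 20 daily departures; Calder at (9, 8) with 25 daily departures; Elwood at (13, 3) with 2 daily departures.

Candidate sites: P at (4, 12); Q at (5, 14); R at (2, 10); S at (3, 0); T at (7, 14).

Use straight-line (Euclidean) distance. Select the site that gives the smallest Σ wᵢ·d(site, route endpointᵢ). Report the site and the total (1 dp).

Total weighted distance at each candidate:
  P (4, 12): total = 1731.8
  Q (5, 14): total = 1947.0
  R (2, 10): total = 1645.3
  S (3, 0): total = 1437.7
  T (7, 14): total = 1887.2
Minimum is at S with total 1437.7 mi.

S, total 1437.7 mi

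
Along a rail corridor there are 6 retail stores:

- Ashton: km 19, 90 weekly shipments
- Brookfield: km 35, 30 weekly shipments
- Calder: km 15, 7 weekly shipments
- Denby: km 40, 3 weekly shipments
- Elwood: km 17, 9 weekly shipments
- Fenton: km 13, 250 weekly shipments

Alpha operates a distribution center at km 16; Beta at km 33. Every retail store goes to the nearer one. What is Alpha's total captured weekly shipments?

356

The indifferent point is the midpoint (16+33)/2 = 24.5; retail stores left of it (closer to Alpha at 16) go to Alpha, those right go to Beta.
  Fenton at 13 (w=250) → Alpha
  Calder at 15 (w=7) → Alpha
  Elwood at 17 (w=9) → Alpha
  Ashton at 19 (w=90) → Alpha
  Brookfield at 35 (w=30) → Beta
  Denby at 40 (w=3) → Beta
Alpha captures 356; Beta captures 33.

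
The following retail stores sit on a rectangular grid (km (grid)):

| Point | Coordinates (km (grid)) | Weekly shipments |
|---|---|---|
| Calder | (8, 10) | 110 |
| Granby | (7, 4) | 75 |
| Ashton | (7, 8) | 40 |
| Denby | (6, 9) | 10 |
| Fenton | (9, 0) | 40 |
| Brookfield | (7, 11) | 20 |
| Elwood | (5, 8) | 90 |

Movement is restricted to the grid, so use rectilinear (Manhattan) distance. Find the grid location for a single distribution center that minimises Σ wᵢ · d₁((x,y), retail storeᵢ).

Manhattan distance separates: Σwᵢ(|x−xᵢ|+|y−yᵢ|) = Σwᵢ|x−xᵢ| + Σwᵢ|y−yᵢ|, so x and y are optimised independently as 1-D weighted medians.
Total weight W = 385; half = 192.5.
x-coordinate, sorted with cumulative weight:
  x=5 (Elwood, w=90) cum 90
  x=6 (Denby, w=10) cum 100
  x=7 (Granby, w=75) cum 175
  x=7 (Ashton, w=40) cum 215  ← median
  x=7 (Brookfield, w=20) cum 235
  x=8 (Calder, w=110) cum 345
  x=9 (Fenton, w=40) cum 385
⇒ x* = 7
y-coordinate, sorted with cumulative weight:
  y=0 (Fenton, w=40) cum 40
  y=4 (Granby, w=75) cum 115
  y=8 (Ashton, w=40) cum 155
  y=8 (Elwood, w=90) cum 245  ← median
  y=9 (Denby, w=10) cum 255
  y=10 (Calder, w=110) cum 365
  y=11 (Brookfield, w=20) cum 385
⇒ y* = 8

(7, 8)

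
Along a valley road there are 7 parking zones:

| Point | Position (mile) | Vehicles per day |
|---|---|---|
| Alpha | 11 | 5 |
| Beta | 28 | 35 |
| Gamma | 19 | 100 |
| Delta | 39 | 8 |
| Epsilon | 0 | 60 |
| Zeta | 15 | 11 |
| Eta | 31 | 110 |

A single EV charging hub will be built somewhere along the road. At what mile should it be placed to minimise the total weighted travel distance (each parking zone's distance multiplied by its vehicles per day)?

x = 19

For a sum of weighted absolute distances on a line, the optimum is the weighted median (not the mean). Total weight W = 329; half-weight = 164.5.
Sort by position and accumulate weight:
  mile 0 (Epsilon, w=60) → cum 60
  mile 11 (Alpha, w=5) → cum 65
  mile 15 (Zeta, w=11) → cum 76
  mile 19 (Gamma, w=100) → cum 176  ≥ 164.5 → median here
  mile 28 (Beta, w=35) → cum 211
  mile 31 (Eta, w=110) → cum 321
  mile 39 (Delta, w=8) → cum 329
Optimal location: mile 19.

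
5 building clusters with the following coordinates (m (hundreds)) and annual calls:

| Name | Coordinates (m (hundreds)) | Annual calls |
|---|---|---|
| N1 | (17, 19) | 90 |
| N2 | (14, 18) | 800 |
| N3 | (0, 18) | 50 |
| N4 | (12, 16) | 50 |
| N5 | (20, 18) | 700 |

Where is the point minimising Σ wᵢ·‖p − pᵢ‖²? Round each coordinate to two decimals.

(16.17, 17.99)

The minimiser of Σwᵢ‖p−pᵢ‖² is the weighted centroid p* = (Σwᵢpᵢ)/(Σwᵢ).
Σwᵢ = 1690.
Σwᵢxᵢ = 90·17 + 800·14 + 50·0 + 50·12 + 700·20 = 27330.
Σwᵢyᵢ = 90·19 + 800·18 + 50·18 + 50·16 + 700·18 = 30410.
x* = 27330/1690 = 16.17, y* = 30410/1690 = 17.99.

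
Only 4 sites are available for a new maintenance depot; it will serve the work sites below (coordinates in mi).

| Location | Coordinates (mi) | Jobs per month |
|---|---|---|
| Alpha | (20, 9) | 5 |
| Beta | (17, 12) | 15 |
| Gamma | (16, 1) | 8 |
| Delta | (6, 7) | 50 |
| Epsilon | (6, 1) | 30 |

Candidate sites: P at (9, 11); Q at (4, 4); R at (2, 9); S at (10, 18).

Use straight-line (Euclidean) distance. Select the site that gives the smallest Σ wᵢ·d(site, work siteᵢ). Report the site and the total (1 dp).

Total weighted distance at each candidate:
  P (9, 11): total = 837.7
  Q (4, 4): total = 700.2
  R (2, 9): total = 940.4
  S (10, 18): total = 1458.9
Minimum is at Q with total 700.2 mi.

Q, total 700.2 mi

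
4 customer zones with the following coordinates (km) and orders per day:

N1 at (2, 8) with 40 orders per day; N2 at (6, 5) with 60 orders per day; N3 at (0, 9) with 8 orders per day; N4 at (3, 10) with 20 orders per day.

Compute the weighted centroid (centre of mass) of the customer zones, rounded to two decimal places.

The minimiser of Σwᵢ‖p−pᵢ‖² is the weighted centroid p* = (Σwᵢpᵢ)/(Σwᵢ).
Σwᵢ = 128.
Σwᵢxᵢ = 40·2 + 60·6 + 8·0 + 20·3 = 500.
Σwᵢyᵢ = 40·8 + 60·5 + 8·9 + 20·10 = 892.
x* = 500/128 = 3.91, y* = 892/128 = 6.97.

(3.91, 6.97)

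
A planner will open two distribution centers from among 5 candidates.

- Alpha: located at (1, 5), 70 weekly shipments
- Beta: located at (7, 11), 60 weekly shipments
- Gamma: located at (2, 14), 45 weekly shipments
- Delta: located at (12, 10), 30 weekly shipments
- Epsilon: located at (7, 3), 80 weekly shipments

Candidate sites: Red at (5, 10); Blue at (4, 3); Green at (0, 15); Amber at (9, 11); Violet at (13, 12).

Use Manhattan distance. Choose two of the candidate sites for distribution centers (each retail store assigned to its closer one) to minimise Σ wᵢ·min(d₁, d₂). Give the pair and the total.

{Blue, Amber}, total 1280

Evaluate every pair (each demand assigned to the nearer of the two):
  {Blue, Amber}: total = 1280
  {Red, Blue}: total = 1295
  {Blue, Violet}: total = 1685
  {Blue, Green}: total = 1835
  {Red, Green}: total = 1875
  {Red, Amber}: total = 1905
  {Red, Violet}: total = 1935
  {Green, Amber}: total = 1945
  {Amber, Violet}: total = 2440
  {Green, Violet}: total = 2615
Best pair: {Blue, Amber} with total 1280.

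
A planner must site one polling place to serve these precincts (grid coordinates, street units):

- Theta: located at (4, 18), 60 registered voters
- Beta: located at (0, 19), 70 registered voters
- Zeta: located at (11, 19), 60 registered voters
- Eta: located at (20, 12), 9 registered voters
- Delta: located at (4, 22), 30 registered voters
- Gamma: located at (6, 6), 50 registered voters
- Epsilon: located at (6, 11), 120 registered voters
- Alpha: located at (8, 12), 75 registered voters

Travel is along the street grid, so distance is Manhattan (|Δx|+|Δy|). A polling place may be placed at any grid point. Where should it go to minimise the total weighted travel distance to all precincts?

Manhattan distance separates: Σwᵢ(|x−xᵢ|+|y−yᵢ|) = Σwᵢ|x−xᵢ| + Σwᵢ|y−yᵢ|, so x and y are optimised independently as 1-D weighted medians.
Total weight W = 474; half = 237.
x-coordinate, sorted with cumulative weight:
  x=0 (Beta, w=70) cum 70
  x=4 (Theta, w=60) cum 130
  x=4 (Delta, w=30) cum 160
  x=6 (Gamma, w=50) cum 210
  x=6 (Epsilon, w=120) cum 330  ← median
  x=8 (Alpha, w=75) cum 405
  x=11 (Zeta, w=60) cum 465
  x=20 (Eta, w=9) cum 474
⇒ x* = 6
y-coordinate, sorted with cumulative weight:
  y=6 (Gamma, w=50) cum 50
  y=11 (Epsilon, w=120) cum 170
  y=12 (Eta, w=9) cum 179
  y=12 (Alpha, w=75) cum 254  ← median
  y=18 (Theta, w=60) cum 314
  y=19 (Beta, w=70) cum 384
  y=19 (Zeta, w=60) cum 444
  y=22 (Delta, w=30) cum 474
⇒ y* = 12

(6, 12)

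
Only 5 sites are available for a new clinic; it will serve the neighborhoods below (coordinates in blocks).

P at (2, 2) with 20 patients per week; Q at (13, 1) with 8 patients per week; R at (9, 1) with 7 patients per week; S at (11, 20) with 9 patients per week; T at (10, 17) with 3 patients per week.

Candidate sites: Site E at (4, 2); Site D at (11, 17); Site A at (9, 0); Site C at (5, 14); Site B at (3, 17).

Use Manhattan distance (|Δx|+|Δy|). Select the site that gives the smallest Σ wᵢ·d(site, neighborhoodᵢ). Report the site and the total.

Site E, total 450 blocks

Total weighted distance at each candidate:
  Site E (4, 2): total = 450
  Site D (11, 17): total = 780
  Site A (9, 0): total = 479
  Site C (5, 14): total = 719
  Site B (3, 17): total = 802
Minimum is at Site E with total 450 blocks.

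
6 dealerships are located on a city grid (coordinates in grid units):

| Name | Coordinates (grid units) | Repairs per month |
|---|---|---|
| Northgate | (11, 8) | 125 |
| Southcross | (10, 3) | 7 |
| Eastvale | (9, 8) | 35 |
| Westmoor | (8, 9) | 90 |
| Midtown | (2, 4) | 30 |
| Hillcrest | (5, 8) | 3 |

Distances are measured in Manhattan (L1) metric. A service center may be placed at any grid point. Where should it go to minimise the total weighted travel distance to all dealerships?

(9, 8)

Manhattan distance separates: Σwᵢ(|x−xᵢ|+|y−yᵢ|) = Σwᵢ|x−xᵢ| + Σwᵢ|y−yᵢ|, so x and y are optimised independently as 1-D weighted medians.
Total weight W = 290; half = 145.
x-coordinate, sorted with cumulative weight:
  x=2 (Midtown, w=30) cum 30
  x=5 (Hillcrest, w=3) cum 33
  x=8 (Westmoor, w=90) cum 123
  x=9 (Eastvale, w=35) cum 158  ← median
  x=10 (Southcross, w=7) cum 165
  x=11 (Northgate, w=125) cum 290
⇒ x* = 9
y-coordinate, sorted with cumulative weight:
  y=3 (Southcross, w=7) cum 7
  y=4 (Midtown, w=30) cum 37
  y=8 (Northgate, w=125) cum 162  ← median
  y=8 (Eastvale, w=35) cum 197
  y=8 (Hillcrest, w=3) cum 200
  y=9 (Westmoor, w=90) cum 290
⇒ y* = 8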